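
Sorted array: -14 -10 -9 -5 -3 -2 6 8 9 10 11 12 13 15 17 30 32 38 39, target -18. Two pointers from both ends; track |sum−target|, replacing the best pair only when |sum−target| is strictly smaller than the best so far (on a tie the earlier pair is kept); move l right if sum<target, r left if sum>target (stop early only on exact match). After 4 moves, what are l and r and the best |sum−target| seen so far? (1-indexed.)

l=1 r=19: -14+39=25 d=43 *, r--
l=1 r=18: -14+38=24 d=42 *, r--
l=1 r=17: -14+32=18 d=36 *, r--
l=1 r=16: -14+30=16 d=34 *, r--

l=1, r=15, best |Δ|=34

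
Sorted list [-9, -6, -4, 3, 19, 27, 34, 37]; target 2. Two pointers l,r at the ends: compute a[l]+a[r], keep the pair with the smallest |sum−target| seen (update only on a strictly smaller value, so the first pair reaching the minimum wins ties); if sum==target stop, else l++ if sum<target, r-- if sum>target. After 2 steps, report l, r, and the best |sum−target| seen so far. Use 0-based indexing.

l=0, r=5, best |Δ|=23

l=0 r=7: -9+37=28 d=26 *, r--
l=0 r=6: -9+34=25 d=23 *, r--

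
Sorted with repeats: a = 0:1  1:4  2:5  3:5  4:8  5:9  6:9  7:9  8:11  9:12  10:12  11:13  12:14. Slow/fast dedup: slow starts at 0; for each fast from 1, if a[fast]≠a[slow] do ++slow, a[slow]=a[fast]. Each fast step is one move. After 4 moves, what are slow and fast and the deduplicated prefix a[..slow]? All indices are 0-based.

slow=0 fast=1: a[fast]=4≠a[slow]=1 write a[1]=4, slow++,fast++
slow=1 fast=2: a[fast]=5≠a[slow]=4 write a[2]=5, slow++,fast++
slow=2 fast=3: a[fast]=5=a[slow] dup, fast++
slow=2 fast=4: a[fast]=8≠a[slow]=5 write a[3]=8, slow++,fast++

slow=3, fast=5, prefix=[1, 4, 5, 8]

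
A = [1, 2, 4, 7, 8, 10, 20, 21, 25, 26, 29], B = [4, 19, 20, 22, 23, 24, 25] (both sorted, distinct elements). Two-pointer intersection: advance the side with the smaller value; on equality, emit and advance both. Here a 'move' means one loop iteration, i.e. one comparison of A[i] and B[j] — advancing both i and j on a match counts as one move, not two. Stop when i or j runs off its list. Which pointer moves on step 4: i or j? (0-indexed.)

i

[i=0,j=0] 1<4 → i++
[i=1,j=0] 2<4 → i++
[i=2,j=0] 4==4 emit → i++,j++
[i=3,j=1] 7<19 → i++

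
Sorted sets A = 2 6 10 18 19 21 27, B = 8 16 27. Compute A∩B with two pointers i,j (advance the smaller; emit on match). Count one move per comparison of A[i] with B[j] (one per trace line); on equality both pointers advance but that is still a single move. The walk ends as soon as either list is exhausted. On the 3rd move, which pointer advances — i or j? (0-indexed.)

[i=0,j=0] 2<8 → i++
[i=1,j=0] 6<8 → i++
[i=2,j=0] 10>8 → j++

j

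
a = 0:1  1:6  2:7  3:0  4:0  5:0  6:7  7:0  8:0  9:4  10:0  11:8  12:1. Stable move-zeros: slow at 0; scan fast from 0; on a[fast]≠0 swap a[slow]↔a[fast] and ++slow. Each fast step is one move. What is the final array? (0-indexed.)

(s=0,f=0) a[fast]=1≠0 swap→a[0]=1 → slow++,fast++
(s=1,f=1) a[fast]=6≠0 swap→a[1]=6 → slow++,fast++
(s=2,f=2) a[fast]=7≠0 swap→a[2]=7 → slow++,fast++
(s=3,f=3) a[fast]=0 → fast++
(s=3,f=4) a[fast]=0 → fast++
(s=3,f=5) a[fast]=0 → fast++
(s=3,f=6) a[fast]=7≠0 swap→a[3]=7 → slow++,fast++
(s=4,f=7) a[fast]=0 → fast++
(s=4,f=8) a[fast]=0 → fast++
(s=4,f=9) a[fast]=4≠0 swap→a[4]=4 → slow++,fast++
(s=5,f=10) a[fast]=0 → fast++
(s=5,f=11) a[fast]=8≠0 swap→a[5]=8 → slow++,fast++
(s=6,f=12) a[fast]=1≠0 swap→a[6]=1 → slow++,fast++

[1, 6, 7, 7, 4, 8, 1, 0, 0, 0, 0, 0, 0]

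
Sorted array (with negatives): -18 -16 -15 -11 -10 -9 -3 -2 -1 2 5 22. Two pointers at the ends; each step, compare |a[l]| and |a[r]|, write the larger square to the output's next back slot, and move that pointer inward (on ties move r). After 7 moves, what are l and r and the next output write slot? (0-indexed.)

l=6, r=10, next write slot=4

[0,11] |-18|<=|22| out[11]=484 → r--
[0,10] |-18|>|5| out[10]=324 → l++
[1,10] |-16|>|5| out[9]=256 → l++
[2,10] |-15|>|5| out[8]=225 → l++
[3,10] |-11|>|5| out[7]=121 → l++
[4,10] |-10|>|5| out[6]=100 → l++
[5,10] |-9|>|5| out[5]=81 → l++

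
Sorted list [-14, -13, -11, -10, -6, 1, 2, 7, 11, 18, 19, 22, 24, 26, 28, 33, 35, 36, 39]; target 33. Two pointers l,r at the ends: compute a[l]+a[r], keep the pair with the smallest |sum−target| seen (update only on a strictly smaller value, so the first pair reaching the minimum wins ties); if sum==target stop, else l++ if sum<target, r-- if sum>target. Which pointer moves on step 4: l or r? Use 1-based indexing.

[1,19] -14+39=25 d=8 * → l++
[2,19] -13+39=26 d=7 * → l++
[3,19] -11+39=28 d=5 * → l++
[4,19] -10+39=29 d=4 * → l++

l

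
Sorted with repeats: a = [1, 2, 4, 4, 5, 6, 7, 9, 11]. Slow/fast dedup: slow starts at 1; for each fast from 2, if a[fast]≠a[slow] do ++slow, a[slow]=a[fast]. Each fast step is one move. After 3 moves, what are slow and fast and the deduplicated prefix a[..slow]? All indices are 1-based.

(s=1,f=2) a[fast]=2≠a[slow]=1 write a[2]=2 → slow++,fast++
(s=2,f=3) a[fast]=4≠a[slow]=2 write a[3]=4 → slow++,fast++
(s=3,f=4) a[fast]=4=a[slow] dup → fast++

slow=3, fast=5, prefix=[1, 2, 4]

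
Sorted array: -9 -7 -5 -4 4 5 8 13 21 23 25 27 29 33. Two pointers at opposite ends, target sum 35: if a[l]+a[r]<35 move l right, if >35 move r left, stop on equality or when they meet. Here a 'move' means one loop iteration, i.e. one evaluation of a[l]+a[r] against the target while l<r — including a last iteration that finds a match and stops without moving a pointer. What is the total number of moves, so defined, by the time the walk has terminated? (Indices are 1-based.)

[1,14] -9+33=24 <35 → l++
[2,14] -7+33=26 <35 → l++
[3,14] -5+33=28 <35 → l++
[4,14] -4+33=29 <35 → l++
[5,14] 4+33=37 >35 → r--
[5,13] 4+29=33 <35 → l++
[6,13] 5+29=34 <35 → l++
[7,13] 8+29=37 >35 → r--
[7,12] 8+27=35 → found

9 moves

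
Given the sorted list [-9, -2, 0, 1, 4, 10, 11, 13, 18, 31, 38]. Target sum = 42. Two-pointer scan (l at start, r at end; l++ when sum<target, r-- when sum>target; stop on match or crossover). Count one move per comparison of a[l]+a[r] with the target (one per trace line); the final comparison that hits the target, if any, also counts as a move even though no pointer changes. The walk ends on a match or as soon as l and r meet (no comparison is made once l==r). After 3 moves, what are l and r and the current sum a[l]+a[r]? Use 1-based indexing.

[1,11] -9+38=29 <42 → l++
[2,11] -2+38=36 <42 → l++
[3,11] 0+38=38 <42 → l++

l=4, r=11, sum=39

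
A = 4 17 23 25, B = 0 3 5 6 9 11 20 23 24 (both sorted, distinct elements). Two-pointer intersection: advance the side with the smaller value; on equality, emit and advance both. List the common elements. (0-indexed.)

intersection = [23]

[i=0,j=0] 4>0 → j++
[i=0,j=1] 4>3 → j++
[i=0,j=2] 4<5 → i++
[i=1,j=2] 17>5 → j++
[i=1,j=3] 17>6 → j++
[i=1,j=4] 17>9 → j++
[i=1,j=5] 17>11 → j++
[i=1,j=6] 17<20 → i++
[i=2,j=6] 23>20 → j++
[i=2,j=7] 23==23 emit → i++,j++
[i=3,j=8] 25>24 → j++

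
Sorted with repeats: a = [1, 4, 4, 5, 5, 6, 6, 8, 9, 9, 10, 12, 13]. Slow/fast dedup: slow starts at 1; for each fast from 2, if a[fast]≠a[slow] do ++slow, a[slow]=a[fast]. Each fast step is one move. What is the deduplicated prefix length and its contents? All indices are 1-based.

length 9; prefix = [1, 4, 5, 6, 8, 9, 10, 12, 13]

slow=1 fast=2: a[fast]=4≠a[slow]=1 write a[2]=4, slow++,fast++
slow=2 fast=3: a[fast]=4=a[slow] dup, fast++
slow=2 fast=4: a[fast]=5≠a[slow]=4 write a[3]=5, slow++,fast++
slow=3 fast=5: a[fast]=5=a[slow] dup, fast++
slow=3 fast=6: a[fast]=6≠a[slow]=5 write a[4]=6, slow++,fast++
slow=4 fast=7: a[fast]=6=a[slow] dup, fast++
slow=4 fast=8: a[fast]=8≠a[slow]=6 write a[5]=8, slow++,fast++
slow=5 fast=9: a[fast]=9≠a[slow]=8 write a[6]=9, slow++,fast++
slow=6 fast=10: a[fast]=9=a[slow] dup, fast++
slow=6 fast=11: a[fast]=10≠a[slow]=9 write a[7]=10, slow++,fast++
slow=7 fast=12: a[fast]=12≠a[slow]=10 write a[8]=12, slow++,fast++
slow=8 fast=13: a[fast]=13≠a[slow]=12 write a[9]=13, slow++,fast++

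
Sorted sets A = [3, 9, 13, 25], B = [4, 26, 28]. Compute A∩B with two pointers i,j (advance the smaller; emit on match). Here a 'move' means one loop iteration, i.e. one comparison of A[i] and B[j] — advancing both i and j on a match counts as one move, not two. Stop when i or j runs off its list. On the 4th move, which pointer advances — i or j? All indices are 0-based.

i

i=0 j=0: 3<4, i++
i=1 j=0: 9>4, j++
i=1 j=1: 9<26, i++
i=2 j=1: 13<26, i++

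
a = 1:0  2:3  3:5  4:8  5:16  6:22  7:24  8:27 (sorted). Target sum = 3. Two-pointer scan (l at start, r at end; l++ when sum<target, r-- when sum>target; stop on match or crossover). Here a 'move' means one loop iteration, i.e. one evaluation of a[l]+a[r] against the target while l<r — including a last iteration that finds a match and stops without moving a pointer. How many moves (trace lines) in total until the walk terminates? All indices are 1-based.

7 moves

[1,8] 0+27=27 >3 → r--
[1,7] 0+24=24 >3 → r--
[1,6] 0+22=22 >3 → r--
[1,5] 0+16=16 >3 → r--
[1,4] 0+8=8 >3 → r--
[1,3] 0+5=5 >3 → r--
[1,2] 0+3=3 → found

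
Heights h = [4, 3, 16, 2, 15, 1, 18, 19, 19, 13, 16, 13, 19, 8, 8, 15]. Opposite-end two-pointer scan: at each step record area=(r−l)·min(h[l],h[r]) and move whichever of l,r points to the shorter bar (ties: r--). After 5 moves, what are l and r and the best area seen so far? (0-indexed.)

[0,15] min(4,15)*15=60 best=60 * → l++
[1,15] min(3,15)*14=42 best=60 → l++
[2,15] min(16,15)*13=195 best=195 * → r--
[2,14] min(16,8)*12=96 best=195 → r--
[2,13] min(16,8)*11=88 best=195 → r--

l=2, r=12, best area=195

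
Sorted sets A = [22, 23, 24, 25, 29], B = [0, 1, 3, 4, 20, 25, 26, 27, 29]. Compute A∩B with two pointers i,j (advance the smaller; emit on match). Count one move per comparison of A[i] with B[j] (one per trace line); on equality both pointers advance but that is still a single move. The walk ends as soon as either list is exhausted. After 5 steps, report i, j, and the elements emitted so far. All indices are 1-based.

[i=1,j=1] 22>0 → j++
[i=1,j=2] 22>1 → j++
[i=1,j=3] 22>3 → j++
[i=1,j=4] 22>4 → j++
[i=1,j=5] 22>20 → j++

i=1, j=6, emitted=[]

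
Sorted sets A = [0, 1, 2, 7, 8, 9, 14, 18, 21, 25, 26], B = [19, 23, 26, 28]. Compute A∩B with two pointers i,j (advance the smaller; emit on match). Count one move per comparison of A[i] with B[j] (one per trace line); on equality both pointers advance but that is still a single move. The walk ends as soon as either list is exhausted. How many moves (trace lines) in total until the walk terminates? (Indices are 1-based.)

i=1 j=1: 0<19, i++
i=2 j=1: 1<19, i++
i=3 j=1: 2<19, i++
i=4 j=1: 7<19, i++
i=5 j=1: 8<19, i++
i=6 j=1: 9<19, i++
i=7 j=1: 14<19, i++
i=8 j=1: 18<19, i++
i=9 j=1: 21>19, j++
i=9 j=2: 21<23, i++
i=10 j=2: 25>23, j++
i=10 j=3: 25<26, i++
i=11 j=3: 26==26 emit, i++,j++

13 moves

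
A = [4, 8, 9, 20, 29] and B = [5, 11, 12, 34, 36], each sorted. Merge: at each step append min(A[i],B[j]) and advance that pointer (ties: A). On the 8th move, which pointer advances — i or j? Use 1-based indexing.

[i=1,j=1] A[i]=4<=B[j]=5 take 4 → i++
[i=2,j=1] A[i]=8>B[j]=5 take 5 → j++
[i=2,j=2] A[i]=8<=B[j]=11 take 8 → i++
[i=3,j=2] A[i]=9<=B[j]=11 take 9 → i++
[i=4,j=2] A[i]=20>B[j]=11 take 11 → j++
[i=4,j=3] A[i]=20>B[j]=12 take 12 → j++
[i=4,j=4] A[i]=20<=B[j]=34 take 20 → i++
[i=5,j=4] A[i]=29<=B[j]=34 take 29 → i++

i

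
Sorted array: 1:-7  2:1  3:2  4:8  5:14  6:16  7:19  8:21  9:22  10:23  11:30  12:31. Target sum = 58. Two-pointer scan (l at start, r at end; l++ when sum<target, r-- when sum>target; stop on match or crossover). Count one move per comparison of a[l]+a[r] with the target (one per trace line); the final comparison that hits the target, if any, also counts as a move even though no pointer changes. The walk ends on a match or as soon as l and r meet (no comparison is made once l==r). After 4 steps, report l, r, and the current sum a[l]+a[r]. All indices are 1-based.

[1,12] -7+31=24 <58 → l++
[2,12] 1+31=32 <58 → l++
[3,12] 2+31=33 <58 → l++
[4,12] 8+31=39 <58 → l++

l=5, r=12, sum=45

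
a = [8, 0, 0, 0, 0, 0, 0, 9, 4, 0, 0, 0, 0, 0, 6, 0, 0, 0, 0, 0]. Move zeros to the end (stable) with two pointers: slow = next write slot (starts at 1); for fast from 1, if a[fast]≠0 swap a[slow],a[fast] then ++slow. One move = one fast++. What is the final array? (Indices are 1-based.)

[8, 9, 4, 6, 0, 0, 0, 0, 0, 0, 0, 0, 0, 0, 0, 0, 0, 0, 0, 0]

(s=1,f=1) a[fast]=8≠0 swap→a[1]=8 → slow++,fast++
(s=2,f=2) a[fast]=0 → fast++
(s=2,f=3) a[fast]=0 → fast++
(s=2,f=4) a[fast]=0 → fast++
(s=2,f=5) a[fast]=0 → fast++
(s=2,f=6) a[fast]=0 → fast++
(s=2,f=7) a[fast]=0 → fast++
(s=2,f=8) a[fast]=9≠0 swap→a[2]=9 → slow++,fast++
(s=3,f=9) a[fast]=4≠0 swap→a[3]=4 → slow++,fast++
(s=4,f=10) a[fast]=0 → fast++
(s=4,f=11) a[fast]=0 → fast++
(s=4,f=12) a[fast]=0 → fast++
(s=4,f=13) a[fast]=0 → fast++
(s=4,f=14) a[fast]=0 → fast++
(s=4,f=15) a[fast]=6≠0 swap→a[4]=6 → slow++,fast++
(s=5,f=16) a[fast]=0 → fast++
(s=5,f=17) a[fast]=0 → fast++
(s=5,f=18) a[fast]=0 → fast++
(s=5,f=19) a[fast]=0 → fast++
(s=5,f=20) a[fast]=0 → fast++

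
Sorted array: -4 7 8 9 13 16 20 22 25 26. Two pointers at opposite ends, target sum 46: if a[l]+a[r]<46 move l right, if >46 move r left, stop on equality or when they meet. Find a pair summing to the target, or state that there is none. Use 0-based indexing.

(20, 26)

l=0 r=9: -4+26=22 <46, l++
l=1 r=9: 7+26=33 <46, l++
l=2 r=9: 8+26=34 <46, l++
l=3 r=9: 9+26=35 <46, l++
l=4 r=9: 13+26=39 <46, l++
l=5 r=9: 16+26=42 <46, l++
l=6 r=9: 20+26=46, found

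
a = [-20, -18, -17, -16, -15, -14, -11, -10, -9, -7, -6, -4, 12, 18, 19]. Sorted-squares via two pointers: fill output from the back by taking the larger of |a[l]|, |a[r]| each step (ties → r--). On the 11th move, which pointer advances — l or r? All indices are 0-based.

l=0 r=14: |-20|>|19| out[14]=400, l++
l=1 r=14: |-18|<=|19| out[13]=361, r--
l=1 r=13: |-18|<=|18| out[12]=324, r--
l=1 r=12: |-18|>|12| out[11]=324, l++
l=2 r=12: |-17|>|12| out[10]=289, l++
l=3 r=12: |-16|>|12| out[9]=256, l++
l=4 r=12: |-15|>|12| out[8]=225, l++
l=5 r=12: |-14|>|12| out[7]=196, l++
l=6 r=12: |-11|<=|12| out[6]=144, r--
l=6 r=11: |-11|>|-4| out[5]=121, l++
l=7 r=11: |-10|>|-4| out[4]=100, l++

l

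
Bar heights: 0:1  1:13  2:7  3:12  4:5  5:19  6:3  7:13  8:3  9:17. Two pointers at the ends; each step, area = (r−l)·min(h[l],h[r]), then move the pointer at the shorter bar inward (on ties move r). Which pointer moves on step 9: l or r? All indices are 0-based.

r

l=0 r=9: min(1,17)*9=9 best=9 *, l++
l=1 r=9: min(13,17)*8=104 best=104 *, l++
l=2 r=9: min(7,17)*7=49 best=104, l++
l=3 r=9: min(12,17)*6=72 best=104, l++
l=4 r=9: min(5,17)*5=25 best=104, l++
l=5 r=9: min(19,17)*4=68 best=104, r--
l=5 r=8: min(19,3)*3=9 best=104, r--
l=5 r=7: min(19,13)*2=26 best=104, r--
l=5 r=6: min(19,3)*1=3 best=104, r--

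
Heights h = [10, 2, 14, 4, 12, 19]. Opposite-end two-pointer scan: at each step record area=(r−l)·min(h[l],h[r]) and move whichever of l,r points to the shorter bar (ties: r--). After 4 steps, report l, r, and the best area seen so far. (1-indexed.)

l=5, r=6, best area=50

[1,6] min(10,19)*5=50 best=50 * → l++
[2,6] min(2,19)*4=8 best=50 → l++
[3,6] min(14,19)*3=42 best=50 → l++
[4,6] min(4,19)*2=8 best=50 → l++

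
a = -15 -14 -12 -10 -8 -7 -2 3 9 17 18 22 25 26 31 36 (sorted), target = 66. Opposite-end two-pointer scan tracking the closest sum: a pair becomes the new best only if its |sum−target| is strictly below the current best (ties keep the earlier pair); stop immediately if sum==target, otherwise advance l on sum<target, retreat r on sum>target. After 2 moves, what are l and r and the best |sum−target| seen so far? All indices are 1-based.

l=1 r=16: -15+36=21 d=45 *, l++
l=2 r=16: -14+36=22 d=44 *, l++

l=3, r=16, best |Δ|=44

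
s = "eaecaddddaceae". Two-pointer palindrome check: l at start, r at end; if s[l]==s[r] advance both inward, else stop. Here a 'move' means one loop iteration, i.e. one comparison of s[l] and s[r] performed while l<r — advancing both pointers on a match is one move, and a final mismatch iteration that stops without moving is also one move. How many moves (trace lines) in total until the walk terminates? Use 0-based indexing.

7 moves

[0,13] 'e'=='e' → l++,r--
[1,12] 'a'=='a' → l++,r--
[2,11] 'e'=='e' → l++,r--
[3,10] 'c'=='c' → l++,r--
[4,9] 'a'=='a' → l++,r--
[5,8] 'd'=='d' → l++,r--
[6,7] 'd'=='d' → l++,r--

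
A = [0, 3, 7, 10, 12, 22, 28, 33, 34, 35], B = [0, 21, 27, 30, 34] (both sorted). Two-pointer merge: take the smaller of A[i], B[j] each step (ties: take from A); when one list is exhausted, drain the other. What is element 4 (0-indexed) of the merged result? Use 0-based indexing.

merged[4] = 10

i=0 j=0: A[i]=0<=B[j]=0 take 0, i++
i=1 j=0: A[i]=3>B[j]=0 take 0, j++
i=1 j=1: A[i]=3<=B[j]=21 take 3, i++
i=2 j=1: A[i]=7<=B[j]=21 take 7, i++
i=3 j=1: A[i]=10<=B[j]=21 take 10, i++
i=4 j=1: A[i]=12<=B[j]=21 take 12, i++
i=5 j=1: A[i]=22>B[j]=21 take 21, j++
i=5 j=2: A[i]=22<=B[j]=27 take 22, i++
i=6 j=2: A[i]=28>B[j]=27 take 27, j++
i=6 j=3: A[i]=28<=B[j]=30 take 28, i++
i=7 j=3: A[i]=33>B[j]=30 take 30, j++
i=7 j=4: A[i]=33<=B[j]=34 take 33, i++
i=8 j=4: A[i]=34<=B[j]=34 take 34, i++
i=9 j=4: A[i]=35>B[j]=34 take 34, j++
i=9 j=5: B done, take A[i]=35, i++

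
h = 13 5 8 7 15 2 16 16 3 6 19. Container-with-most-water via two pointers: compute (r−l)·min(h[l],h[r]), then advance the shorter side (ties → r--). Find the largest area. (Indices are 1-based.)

[1,11] min(13,19)*10=130 best=130 * → l++
[2,11] min(5,19)*9=45 best=130 → l++
[3,11] min(8,19)*8=64 best=130 → l++
[4,11] min(7,19)*7=49 best=130 → l++
[5,11] min(15,19)*6=90 best=130 → l++
[6,11] min(2,19)*5=10 best=130 → l++
[7,11] min(16,19)*4=64 best=130 → l++
[8,11] min(16,19)*3=48 best=130 → l++
[9,11] min(3,19)*2=6 best=130 → l++
[10,11] min(6,19)*1=6 best=130 → l++

max area = 130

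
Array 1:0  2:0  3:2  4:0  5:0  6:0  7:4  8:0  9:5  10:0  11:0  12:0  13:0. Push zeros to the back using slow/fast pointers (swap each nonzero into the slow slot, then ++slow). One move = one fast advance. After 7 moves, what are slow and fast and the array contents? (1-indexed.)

(s=1,f=1) a[fast]=0 → fast++
(s=1,f=2) a[fast]=0 → fast++
(s=1,f=3) a[fast]=2≠0 swap→a[1]=2 → slow++,fast++
(s=2,f=4) a[fast]=0 → fast++
(s=2,f=5) a[fast]=0 → fast++
(s=2,f=6) a[fast]=0 → fast++
(s=2,f=7) a[fast]=4≠0 swap→a[2]=4 → slow++,fast++

slow=3, fast=8, a=[2, 4, 0, 0, 0, 0, 0, 0, 5, 0, 0, 0, 0]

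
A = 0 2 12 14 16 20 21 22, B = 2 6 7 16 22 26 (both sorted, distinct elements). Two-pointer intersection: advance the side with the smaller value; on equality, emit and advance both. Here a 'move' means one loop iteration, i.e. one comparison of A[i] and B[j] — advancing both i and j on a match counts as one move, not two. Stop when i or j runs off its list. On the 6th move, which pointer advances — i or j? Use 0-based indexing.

i=0 j=0: 0<2, i++
i=1 j=0: 2==2 emit, i++,j++
i=2 j=1: 12>6, j++
i=2 j=2: 12>7, j++
i=2 j=3: 12<16, i++
i=3 j=3: 14<16, i++

i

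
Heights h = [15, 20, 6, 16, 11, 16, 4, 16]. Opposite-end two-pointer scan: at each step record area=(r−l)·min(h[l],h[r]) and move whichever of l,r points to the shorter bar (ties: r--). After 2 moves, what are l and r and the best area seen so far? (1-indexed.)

l=2, r=7, best area=105

[1,8] min(15,16)*7=105 best=105 * → l++
[2,8] min(20,16)*6=96 best=105 → r--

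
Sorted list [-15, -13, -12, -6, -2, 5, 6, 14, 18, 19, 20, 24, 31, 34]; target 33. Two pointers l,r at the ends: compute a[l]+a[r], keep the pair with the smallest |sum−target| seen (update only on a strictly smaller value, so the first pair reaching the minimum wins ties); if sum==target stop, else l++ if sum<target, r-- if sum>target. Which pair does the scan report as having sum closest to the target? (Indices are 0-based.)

l=0 r=13: -15+34=19 d=14 *, l++
l=1 r=13: -13+34=21 d=12 *, l++
l=2 r=13: -12+34=22 d=11 *, l++
l=3 r=13: -6+34=28 d=5 *, l++
l=4 r=13: -2+34=32 d=1 *, l++
l=5 r=13: 5+34=39 d=6, r--
l=5 r=12: 5+31=36 d=3, r--
l=5 r=11: 5+24=29 d=4, l++
l=6 r=11: 6+24=30 d=3, l++
l=7 r=11: 14+24=38 d=5, r--
l=7 r=10: 14+20=34 d=1, r--
l=7 r=9: 14+19=33 d=0 *, stop

pair (14, 19) with sum 33 (|Δ|=0)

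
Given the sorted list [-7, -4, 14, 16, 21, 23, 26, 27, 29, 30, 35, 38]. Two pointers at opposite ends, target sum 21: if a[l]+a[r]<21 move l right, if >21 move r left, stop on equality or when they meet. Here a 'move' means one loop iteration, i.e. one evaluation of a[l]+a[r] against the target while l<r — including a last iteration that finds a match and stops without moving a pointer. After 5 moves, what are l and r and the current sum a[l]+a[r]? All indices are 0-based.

l=1, r=7, sum=23

l=0 r=11: -7+38=31 >21, r--
l=0 r=10: -7+35=28 >21, r--
l=0 r=9: -7+30=23 >21, r--
l=0 r=8: -7+29=22 >21, r--
l=0 r=7: -7+27=20 <21, l++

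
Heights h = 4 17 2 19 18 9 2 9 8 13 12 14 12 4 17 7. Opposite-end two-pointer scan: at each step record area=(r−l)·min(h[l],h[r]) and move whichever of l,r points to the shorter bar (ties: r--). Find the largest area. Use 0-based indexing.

[0,15] min(4,7)*15=60 best=60 * → l++
[1,15] min(17,7)*14=98 best=98 * → r--
[1,14] min(17,17)*13=221 best=221 * → r--
[1,13] min(17,4)*12=48 best=221 → r--
[1,12] min(17,12)*11=132 best=221 → r--
[1,11] min(17,14)*10=140 best=221 → r--
[1,10] min(17,12)*9=108 best=221 → r--
[1,9] min(17,13)*8=104 best=221 → r--
[1,8] min(17,8)*7=56 best=221 → r--
[1,7] min(17,9)*6=54 best=221 → r--
[1,6] min(17,2)*5=10 best=221 → r--
[1,5] min(17,9)*4=36 best=221 → r--
[1,4] min(17,18)*3=51 best=221 → l++
[2,4] min(2,18)*2=4 best=221 → l++
[3,4] min(19,18)*1=18 best=221 → r--

max area = 221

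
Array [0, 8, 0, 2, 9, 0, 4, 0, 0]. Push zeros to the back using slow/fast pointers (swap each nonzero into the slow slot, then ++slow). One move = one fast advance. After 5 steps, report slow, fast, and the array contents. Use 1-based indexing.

slow=1 fast=1: a[fast]=0, fast++
slow=1 fast=2: a[fast]=8≠0 swap→a[1]=8, slow++,fast++
slow=2 fast=3: a[fast]=0, fast++
slow=2 fast=4: a[fast]=2≠0 swap→a[2]=2, slow++,fast++
slow=3 fast=5: a[fast]=9≠0 swap→a[3]=9, slow++,fast++

slow=4, fast=6, a=[8, 2, 9, 0, 0, 0, 4, 0, 0]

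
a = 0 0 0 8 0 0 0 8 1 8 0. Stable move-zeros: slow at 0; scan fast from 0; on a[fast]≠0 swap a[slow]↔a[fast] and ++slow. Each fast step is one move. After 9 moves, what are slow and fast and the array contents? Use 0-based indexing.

(s=0,f=0) a[fast]=0 → fast++
(s=0,f=1) a[fast]=0 → fast++
(s=0,f=2) a[fast]=0 → fast++
(s=0,f=3) a[fast]=8≠0 swap→a[0]=8 → slow++,fast++
(s=1,f=4) a[fast]=0 → fast++
(s=1,f=5) a[fast]=0 → fast++
(s=1,f=6) a[fast]=0 → fast++
(s=1,f=7) a[fast]=8≠0 swap→a[1]=8 → slow++,fast++
(s=2,f=8) a[fast]=1≠0 swap→a[2]=1 → slow++,fast++

slow=3, fast=9, a=[8, 8, 1, 0, 0, 0, 0, 0, 0, 8, 0]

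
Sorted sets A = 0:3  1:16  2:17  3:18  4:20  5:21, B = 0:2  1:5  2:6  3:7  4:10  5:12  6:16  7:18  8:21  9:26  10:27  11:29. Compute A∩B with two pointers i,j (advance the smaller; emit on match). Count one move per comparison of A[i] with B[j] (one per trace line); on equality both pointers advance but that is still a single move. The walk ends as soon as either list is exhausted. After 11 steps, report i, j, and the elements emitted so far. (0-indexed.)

i=0 j=0: 3>2, j++
i=0 j=1: 3<5, i++
i=1 j=1: 16>5, j++
i=1 j=2: 16>6, j++
i=1 j=3: 16>7, j++
i=1 j=4: 16>10, j++
i=1 j=5: 16>12, j++
i=1 j=6: 16==16 emit, i++,j++
i=2 j=7: 17<18, i++
i=3 j=7: 18==18 emit, i++,j++
i=4 j=8: 20<21, i++

i=5, j=8, emitted=[16, 18]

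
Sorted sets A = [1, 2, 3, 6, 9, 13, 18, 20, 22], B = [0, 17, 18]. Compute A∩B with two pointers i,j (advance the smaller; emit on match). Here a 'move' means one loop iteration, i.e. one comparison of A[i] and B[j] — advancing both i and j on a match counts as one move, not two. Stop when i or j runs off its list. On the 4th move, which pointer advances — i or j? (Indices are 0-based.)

i=0 j=0: 1>0, j++
i=0 j=1: 1<17, i++
i=1 j=1: 2<17, i++
i=2 j=1: 3<17, i++

i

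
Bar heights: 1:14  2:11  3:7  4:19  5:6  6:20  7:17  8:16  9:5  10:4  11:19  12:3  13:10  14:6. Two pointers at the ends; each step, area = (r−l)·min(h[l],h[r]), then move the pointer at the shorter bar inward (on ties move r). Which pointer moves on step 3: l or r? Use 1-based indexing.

l=1 r=14: min(14,6)*13=78 best=78 *, r--
l=1 r=13: min(14,10)*12=120 best=120 *, r--
l=1 r=12: min(14,3)*11=33 best=120, r--

r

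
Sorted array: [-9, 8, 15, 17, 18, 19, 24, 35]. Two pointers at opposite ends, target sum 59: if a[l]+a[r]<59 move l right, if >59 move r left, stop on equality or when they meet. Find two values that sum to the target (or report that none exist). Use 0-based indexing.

(24, 35)

l=0 r=7: -9+35=26 <59, l++
l=1 r=7: 8+35=43 <59, l++
l=2 r=7: 15+35=50 <59, l++
l=3 r=7: 17+35=52 <59, l++
l=4 r=7: 18+35=53 <59, l++
l=5 r=7: 19+35=54 <59, l++
l=6 r=7: 24+35=59, found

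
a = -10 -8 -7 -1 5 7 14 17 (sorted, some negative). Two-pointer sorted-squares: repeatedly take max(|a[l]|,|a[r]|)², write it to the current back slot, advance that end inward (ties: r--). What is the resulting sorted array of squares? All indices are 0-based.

[1, 25, 49, 49, 64, 100, 196, 289]

[0,7] |-10|<=|17| out[7]=289 → r--
[0,6] |-10|<=|14| out[6]=196 → r--
[0,5] |-10|>|7| out[5]=100 → l++
[1,5] |-8|>|7| out[4]=64 → l++
[2,5] |-7|<=|7| out[3]=49 → r--
[2,4] |-7|>|5| out[2]=49 → l++
[3,4] |-1|<=|5| out[1]=25 → r--
[3,3] |-1|<=|-1| out[0]=1 → r--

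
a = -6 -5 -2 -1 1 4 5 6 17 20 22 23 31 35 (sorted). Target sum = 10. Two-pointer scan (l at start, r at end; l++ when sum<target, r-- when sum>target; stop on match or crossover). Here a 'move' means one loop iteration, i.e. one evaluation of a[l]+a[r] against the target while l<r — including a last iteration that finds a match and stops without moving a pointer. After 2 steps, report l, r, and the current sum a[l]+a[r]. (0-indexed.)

l=0, r=11, sum=17

l=0 r=13: -6+35=29 >10, r--
l=0 r=12: -6+31=25 >10, r--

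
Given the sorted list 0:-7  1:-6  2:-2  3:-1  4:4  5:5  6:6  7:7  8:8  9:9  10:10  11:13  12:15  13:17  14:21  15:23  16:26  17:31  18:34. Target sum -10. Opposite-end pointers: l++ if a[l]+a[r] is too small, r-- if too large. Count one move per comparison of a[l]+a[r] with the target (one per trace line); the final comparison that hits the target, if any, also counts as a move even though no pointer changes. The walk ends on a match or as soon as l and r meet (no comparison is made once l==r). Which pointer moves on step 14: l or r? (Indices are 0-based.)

r

[0,18] -7+34=27 >-10 → r--
[0,17] -7+31=24 >-10 → r--
[0,16] -7+26=19 >-10 → r--
[0,15] -7+23=16 >-10 → r--
[0,14] -7+21=14 >-10 → r--
[0,13] -7+17=10 >-10 → r--
[0,12] -7+15=8 >-10 → r--
[0,11] -7+13=6 >-10 → r--
[0,10] -7+10=3 >-10 → r--
[0,9] -7+9=2 >-10 → r--
[0,8] -7+8=1 >-10 → r--
[0,7] -7+7=0 >-10 → r--
[0,6] -7+6=-1 >-10 → r--
[0,5] -7+5=-2 >-10 → r--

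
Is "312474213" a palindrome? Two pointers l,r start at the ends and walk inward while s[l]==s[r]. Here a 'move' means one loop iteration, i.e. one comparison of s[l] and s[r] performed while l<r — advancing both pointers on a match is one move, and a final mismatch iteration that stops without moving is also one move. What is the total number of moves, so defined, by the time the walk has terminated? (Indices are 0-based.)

4 moves

[0,8] '3'=='3' → l++,r--
[1,7] '1'=='1' → l++,r--
[2,6] '2'=='2' → l++,r--
[3,5] '4'=='4' → l++,r--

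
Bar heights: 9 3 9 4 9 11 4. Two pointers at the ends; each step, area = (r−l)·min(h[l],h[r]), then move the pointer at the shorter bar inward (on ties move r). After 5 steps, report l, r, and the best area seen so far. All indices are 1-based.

[1,7] min(9,4)*6=24 best=24 * → r--
[1,6] min(9,11)*5=45 best=45 * → l++
[2,6] min(3,11)*4=12 best=45 → l++
[3,6] min(9,11)*3=27 best=45 → l++
[4,6] min(4,11)*2=8 best=45 → l++

l=5, r=6, best area=45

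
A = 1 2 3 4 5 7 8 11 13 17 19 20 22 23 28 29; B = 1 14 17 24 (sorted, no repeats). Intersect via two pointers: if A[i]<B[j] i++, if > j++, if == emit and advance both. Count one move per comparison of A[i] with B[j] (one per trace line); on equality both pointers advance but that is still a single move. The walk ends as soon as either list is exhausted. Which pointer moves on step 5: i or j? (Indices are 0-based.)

i

[i=0,j=0] 1==1 emit → i++,j++
[i=1,j=1] 2<14 → i++
[i=2,j=1] 3<14 → i++
[i=3,j=1] 4<14 → i++
[i=4,j=1] 5<14 → i++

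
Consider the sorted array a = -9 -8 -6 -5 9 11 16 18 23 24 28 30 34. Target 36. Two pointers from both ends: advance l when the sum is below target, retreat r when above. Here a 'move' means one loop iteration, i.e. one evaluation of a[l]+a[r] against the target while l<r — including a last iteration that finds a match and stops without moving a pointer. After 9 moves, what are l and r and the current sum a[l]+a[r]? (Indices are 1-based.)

l=7, r=10, sum=40

[1,13] -9+34=25 <36 → l++
[2,13] -8+34=26 <36 → l++
[3,13] -6+34=28 <36 → l++
[4,13] -5+34=29 <36 → l++
[5,13] 9+34=43 >36 → r--
[5,12] 9+30=39 >36 → r--
[5,11] 9+28=37 >36 → r--
[5,10] 9+24=33 <36 → l++
[6,10] 11+24=35 <36 → l++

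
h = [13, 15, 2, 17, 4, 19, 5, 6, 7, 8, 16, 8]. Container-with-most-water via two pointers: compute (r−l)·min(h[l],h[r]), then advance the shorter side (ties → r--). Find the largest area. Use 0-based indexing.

max area = 135

l=0 r=11: min(13,8)*11=88 best=88 *, r--
l=0 r=10: min(13,16)*10=130 best=130 *, l++
l=1 r=10: min(15,16)*9=135 best=135 *, l++
l=2 r=10: min(2,16)*8=16 best=135, l++
l=3 r=10: min(17,16)*7=112 best=135, r--
l=3 r=9: min(17,8)*6=48 best=135, r--
l=3 r=8: min(17,7)*5=35 best=135, r--
l=3 r=7: min(17,6)*4=24 best=135, r--
l=3 r=6: min(17,5)*3=15 best=135, r--
l=3 r=5: min(17,19)*2=34 best=135, l++
l=4 r=5: min(4,19)*1=4 best=135, l++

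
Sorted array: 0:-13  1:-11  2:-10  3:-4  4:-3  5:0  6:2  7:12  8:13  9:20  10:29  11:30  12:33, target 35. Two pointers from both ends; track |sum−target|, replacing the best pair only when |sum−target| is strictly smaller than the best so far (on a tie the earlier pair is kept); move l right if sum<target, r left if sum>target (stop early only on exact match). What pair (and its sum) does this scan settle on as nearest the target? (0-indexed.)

pair (2, 33) with sum 35 (|Δ|=0)

[0,12] -13+33=20 d=15 * → l++
[1,12] -11+33=22 d=13 * → l++
[2,12] -10+33=23 d=12 * → l++
[3,12] -4+33=29 d=6 * → l++
[4,12] -3+33=30 d=5 * → l++
[5,12] 0+33=33 d=2 * → l++
[6,12] 2+33=35 d=0 * → stop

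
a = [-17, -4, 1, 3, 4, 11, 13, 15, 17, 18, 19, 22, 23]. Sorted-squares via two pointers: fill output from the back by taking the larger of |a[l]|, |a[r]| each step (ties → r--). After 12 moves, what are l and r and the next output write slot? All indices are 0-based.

l=2, r=2, next write slot=0

[0,12] |-17|<=|23| out[12]=529 → r--
[0,11] |-17|<=|22| out[11]=484 → r--
[0,10] |-17|<=|19| out[10]=361 → r--
[0,9] |-17|<=|18| out[9]=324 → r--
[0,8] |-17|<=|17| out[8]=289 → r--
[0,7] |-17|>|15| out[7]=289 → l++
[1,7] |-4|<=|15| out[6]=225 → r--
[1,6] |-4|<=|13| out[5]=169 → r--
[1,5] |-4|<=|11| out[4]=121 → r--
[1,4] |-4|<=|4| out[3]=16 → r--
[1,3] |-4|>|3| out[2]=16 → l++
[2,3] |1|<=|3| out[1]=9 → r--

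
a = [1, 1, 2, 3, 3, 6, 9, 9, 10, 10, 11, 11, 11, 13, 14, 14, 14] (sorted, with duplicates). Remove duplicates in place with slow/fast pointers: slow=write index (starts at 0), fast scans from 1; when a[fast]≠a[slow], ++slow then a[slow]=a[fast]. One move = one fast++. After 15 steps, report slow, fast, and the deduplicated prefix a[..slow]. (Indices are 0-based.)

slow=0 fast=1: a[fast]=1=a[slow] dup, fast++
slow=0 fast=2: a[fast]=2≠a[slow]=1 write a[1]=2, slow++,fast++
slow=1 fast=3: a[fast]=3≠a[slow]=2 write a[2]=3, slow++,fast++
slow=2 fast=4: a[fast]=3=a[slow] dup, fast++
slow=2 fast=5: a[fast]=6≠a[slow]=3 write a[3]=6, slow++,fast++
slow=3 fast=6: a[fast]=9≠a[slow]=6 write a[4]=9, slow++,fast++
slow=4 fast=7: a[fast]=9=a[slow] dup, fast++
slow=4 fast=8: a[fast]=10≠a[slow]=9 write a[5]=10, slow++,fast++
slow=5 fast=9: a[fast]=10=a[slow] dup, fast++
slow=5 fast=10: a[fast]=11≠a[slow]=10 write a[6]=11, slow++,fast++
slow=6 fast=11: a[fast]=11=a[slow] dup, fast++
slow=6 fast=12: a[fast]=11=a[slow] dup, fast++
slow=6 fast=13: a[fast]=13≠a[slow]=11 write a[7]=13, slow++,fast++
slow=7 fast=14: a[fast]=14≠a[slow]=13 write a[8]=14, slow++,fast++
slow=8 fast=15: a[fast]=14=a[slow] dup, fast++

slow=8, fast=16, prefix=[1, 2, 3, 6, 9, 10, 11, 13, 14]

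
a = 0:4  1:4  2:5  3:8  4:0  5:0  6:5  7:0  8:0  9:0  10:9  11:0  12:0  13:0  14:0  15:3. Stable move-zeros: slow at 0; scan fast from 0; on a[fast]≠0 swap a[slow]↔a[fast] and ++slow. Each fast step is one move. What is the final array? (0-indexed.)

[4, 4, 5, 8, 5, 9, 3, 0, 0, 0, 0, 0, 0, 0, 0, 0]

(s=0,f=0) a[fast]=4≠0 swap→a[0]=4 → slow++,fast++
(s=1,f=1) a[fast]=4≠0 swap→a[1]=4 → slow++,fast++
(s=2,f=2) a[fast]=5≠0 swap→a[2]=5 → slow++,fast++
(s=3,f=3) a[fast]=8≠0 swap→a[3]=8 → slow++,fast++
(s=4,f=4) a[fast]=0 → fast++
(s=4,f=5) a[fast]=0 → fast++
(s=4,f=6) a[fast]=5≠0 swap→a[4]=5 → slow++,fast++
(s=5,f=7) a[fast]=0 → fast++
(s=5,f=8) a[fast]=0 → fast++
(s=5,f=9) a[fast]=0 → fast++
(s=5,f=10) a[fast]=9≠0 swap→a[5]=9 → slow++,fast++
(s=6,f=11) a[fast]=0 → fast++
(s=6,f=12) a[fast]=0 → fast++
(s=6,f=13) a[fast]=0 → fast++
(s=6,f=14) a[fast]=0 → fast++
(s=6,f=15) a[fast]=3≠0 swap→a[6]=3 → slow++,fast++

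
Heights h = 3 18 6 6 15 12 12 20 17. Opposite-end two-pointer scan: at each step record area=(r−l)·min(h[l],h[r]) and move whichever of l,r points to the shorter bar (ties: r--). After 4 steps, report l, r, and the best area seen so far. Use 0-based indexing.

l=0 r=8: min(3,17)*8=24 best=24 *, l++
l=1 r=8: min(18,17)*7=119 best=119 *, r--
l=1 r=7: min(18,20)*6=108 best=119, l++
l=2 r=7: min(6,20)*5=30 best=119, l++

l=3, r=7, best area=119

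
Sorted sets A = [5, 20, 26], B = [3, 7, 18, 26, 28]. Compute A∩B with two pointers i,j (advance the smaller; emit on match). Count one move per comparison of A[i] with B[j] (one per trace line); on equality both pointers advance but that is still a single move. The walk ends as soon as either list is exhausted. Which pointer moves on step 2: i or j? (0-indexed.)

[i=0,j=0] 5>3 → j++
[i=0,j=1] 5<7 → i++

i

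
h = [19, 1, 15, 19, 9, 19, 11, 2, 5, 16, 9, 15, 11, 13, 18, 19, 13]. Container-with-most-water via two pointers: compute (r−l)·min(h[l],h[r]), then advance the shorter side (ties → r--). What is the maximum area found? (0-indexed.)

max area = 285

l=0 r=16: min(19,13)*16=208 best=208 *, r--
l=0 r=15: min(19,19)*15=285 best=285 *, r--
l=0 r=14: min(19,18)*14=252 best=285, r--
l=0 r=13: min(19,13)*13=169 best=285, r--
l=0 r=12: min(19,11)*12=132 best=285, r--
l=0 r=11: min(19,15)*11=165 best=285, r--
l=0 r=10: min(19,9)*10=90 best=285, r--
l=0 r=9: min(19,16)*9=144 best=285, r--
l=0 r=8: min(19,5)*8=40 best=285, r--
l=0 r=7: min(19,2)*7=14 best=285, r--
l=0 r=6: min(19,11)*6=66 best=285, r--
l=0 r=5: min(19,19)*5=95 best=285, r--
l=0 r=4: min(19,9)*4=36 best=285, r--
l=0 r=3: min(19,19)*3=57 best=285, r--
l=0 r=2: min(19,15)*2=30 best=285, r--
l=0 r=1: min(19,1)*1=1 best=285, r--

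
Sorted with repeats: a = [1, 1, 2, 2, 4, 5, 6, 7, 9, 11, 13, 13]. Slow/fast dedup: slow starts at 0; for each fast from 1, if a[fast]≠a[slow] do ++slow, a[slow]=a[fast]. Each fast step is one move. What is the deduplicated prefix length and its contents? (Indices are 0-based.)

(s=0,f=1) a[fast]=1=a[slow] dup → fast++
(s=0,f=2) a[fast]=2≠a[slow]=1 write a[1]=2 → slow++,fast++
(s=1,f=3) a[fast]=2=a[slow] dup → fast++
(s=1,f=4) a[fast]=4≠a[slow]=2 write a[2]=4 → slow++,fast++
(s=2,f=5) a[fast]=5≠a[slow]=4 write a[3]=5 → slow++,fast++
(s=3,f=6) a[fast]=6≠a[slow]=5 write a[4]=6 → slow++,fast++
(s=4,f=7) a[fast]=7≠a[slow]=6 write a[5]=7 → slow++,fast++
(s=5,f=8) a[fast]=9≠a[slow]=7 write a[6]=9 → slow++,fast++
(s=6,f=9) a[fast]=11≠a[slow]=9 write a[7]=11 → slow++,fast++
(s=7,f=10) a[fast]=13≠a[slow]=11 write a[8]=13 → slow++,fast++
(s=8,f=11) a[fast]=13=a[slow] dup → fast++

length 9; prefix = [1, 2, 4, 5, 6, 7, 9, 11, 13]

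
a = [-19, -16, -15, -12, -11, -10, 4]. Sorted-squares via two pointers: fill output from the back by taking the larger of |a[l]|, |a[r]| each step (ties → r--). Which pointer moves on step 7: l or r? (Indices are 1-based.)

l=1 r=7: |-19|>|4| out[7]=361, l++
l=2 r=7: |-16|>|4| out[6]=256, l++
l=3 r=7: |-15|>|4| out[5]=225, l++
l=4 r=7: |-12|>|4| out[4]=144, l++
l=5 r=7: |-11|>|4| out[3]=121, l++
l=6 r=7: |-10|>|4| out[2]=100, l++
l=7 r=7: |4|<=|4| out[1]=16, r--

r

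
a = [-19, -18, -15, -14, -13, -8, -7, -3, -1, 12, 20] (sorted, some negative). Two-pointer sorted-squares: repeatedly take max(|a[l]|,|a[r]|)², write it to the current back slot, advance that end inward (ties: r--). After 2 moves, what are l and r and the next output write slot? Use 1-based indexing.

l=2, r=10, next write slot=9

l=1 r=11: |-19|<=|20| out[11]=400, r--
l=1 r=10: |-19|>|12| out[10]=361, l++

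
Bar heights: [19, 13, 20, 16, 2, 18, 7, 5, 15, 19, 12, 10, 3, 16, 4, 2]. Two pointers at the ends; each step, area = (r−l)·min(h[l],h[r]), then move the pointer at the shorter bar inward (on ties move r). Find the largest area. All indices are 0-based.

l=0 r=15: min(19,2)*15=30 best=30 *, r--
l=0 r=14: min(19,4)*14=56 best=56 *, r--
l=0 r=13: min(19,16)*13=208 best=208 *, r--
l=0 r=12: min(19,3)*12=36 best=208, r--
l=0 r=11: min(19,10)*11=110 best=208, r--
l=0 r=10: min(19,12)*10=120 best=208, r--
l=0 r=9: min(19,19)*9=171 best=208, r--
l=0 r=8: min(19,15)*8=120 best=208, r--
l=0 r=7: min(19,5)*7=35 best=208, r--
l=0 r=6: min(19,7)*6=42 best=208, r--
l=0 r=5: min(19,18)*5=90 best=208, r--
l=0 r=4: min(19,2)*4=8 best=208, r--
l=0 r=3: min(19,16)*3=48 best=208, r--
l=0 r=2: min(19,20)*2=38 best=208, l++
l=1 r=2: min(13,20)*1=13 best=208, l++

max area = 208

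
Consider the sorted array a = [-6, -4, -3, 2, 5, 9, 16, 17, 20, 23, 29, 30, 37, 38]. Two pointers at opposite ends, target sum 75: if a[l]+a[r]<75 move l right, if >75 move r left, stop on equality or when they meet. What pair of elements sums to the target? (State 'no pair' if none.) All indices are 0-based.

l=0 r=13: -6+38=32 <75, l++
l=1 r=13: -4+38=34 <75, l++
l=2 r=13: -3+38=35 <75, l++
l=3 r=13: 2+38=40 <75, l++
l=4 r=13: 5+38=43 <75, l++
l=5 r=13: 9+38=47 <75, l++
l=6 r=13: 16+38=54 <75, l++
l=7 r=13: 17+38=55 <75, l++
l=8 r=13: 20+38=58 <75, l++
l=9 r=13: 23+38=61 <75, l++
l=10 r=13: 29+38=67 <75, l++
l=11 r=13: 30+38=68 <75, l++
l=12 r=13: 37+38=75, found

(37, 38)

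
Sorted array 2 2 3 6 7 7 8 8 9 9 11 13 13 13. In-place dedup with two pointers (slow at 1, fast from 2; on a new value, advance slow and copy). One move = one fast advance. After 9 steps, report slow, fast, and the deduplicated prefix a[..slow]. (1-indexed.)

slow=6, fast=11, prefix=[2, 3, 6, 7, 8, 9]

slow=1 fast=2: a[fast]=2=a[slow] dup, fast++
slow=1 fast=3: a[fast]=3≠a[slow]=2 write a[2]=3, slow++,fast++
slow=2 fast=4: a[fast]=6≠a[slow]=3 write a[3]=6, slow++,fast++
slow=3 fast=5: a[fast]=7≠a[slow]=6 write a[4]=7, slow++,fast++
slow=4 fast=6: a[fast]=7=a[slow] dup, fast++
slow=4 fast=7: a[fast]=8≠a[slow]=7 write a[5]=8, slow++,fast++
slow=5 fast=8: a[fast]=8=a[slow] dup, fast++
slow=5 fast=9: a[fast]=9≠a[slow]=8 write a[6]=9, slow++,fast++
slow=6 fast=10: a[fast]=9=a[slow] dup, fast++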